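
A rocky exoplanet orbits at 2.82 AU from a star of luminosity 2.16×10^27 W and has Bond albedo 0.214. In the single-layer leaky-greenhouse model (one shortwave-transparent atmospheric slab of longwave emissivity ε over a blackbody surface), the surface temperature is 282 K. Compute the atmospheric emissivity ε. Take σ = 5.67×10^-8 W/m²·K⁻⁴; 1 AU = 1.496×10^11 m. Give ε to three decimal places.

0.941

Orbital distance: d = 2.82 AU = 4.219×10^11 m.
S = L/(4πd²) = 965.8 W/m².
TOA balance gives T_e = 240.5 K.
Since (2−ε)/2 = (T_e/T_s)⁴ = 0.5293, ε = 0.9415.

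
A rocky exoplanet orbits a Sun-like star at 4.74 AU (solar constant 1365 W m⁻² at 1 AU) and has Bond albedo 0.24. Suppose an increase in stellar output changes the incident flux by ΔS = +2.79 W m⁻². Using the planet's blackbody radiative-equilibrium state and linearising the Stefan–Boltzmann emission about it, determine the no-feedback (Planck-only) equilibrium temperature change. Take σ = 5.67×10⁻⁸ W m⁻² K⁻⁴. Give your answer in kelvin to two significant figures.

1.4 K

Flux at the orbit: S = 1365/(4.74)² = 60.75 W m⁻².
Unperturbed T_e = [60.75·(1−0.24)/(4σ)]^¼ = 119.5 K.
Only a fraction (1−α) is absorbed and it's spread over 4πR², so ΔF = (1−α)ΔS/4 = 0.5301 W m⁻².
Linearising σT⁴ gives d(σT⁴)/dT = 4σT_e³ = 0.3865 W m⁻² per K.
Hence the no-feedback warming is ΔF/(4σT_e³) = 1.37 K.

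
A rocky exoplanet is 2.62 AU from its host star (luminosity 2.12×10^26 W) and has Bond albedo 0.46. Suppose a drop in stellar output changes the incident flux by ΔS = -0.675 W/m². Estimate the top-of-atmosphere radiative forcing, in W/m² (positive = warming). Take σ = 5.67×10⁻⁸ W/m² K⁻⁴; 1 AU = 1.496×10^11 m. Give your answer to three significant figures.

-0.0911 W/m²

d = 2.62 × 1.496×10^11 m = 3.920×10^11 m.
S = L/(4πd²) = 109.8 W/m².
Only a fraction (1−α) is absorbed and it's spread over 4πR², so ΔF = (1−α)ΔS/4 = -0.09113 W/m².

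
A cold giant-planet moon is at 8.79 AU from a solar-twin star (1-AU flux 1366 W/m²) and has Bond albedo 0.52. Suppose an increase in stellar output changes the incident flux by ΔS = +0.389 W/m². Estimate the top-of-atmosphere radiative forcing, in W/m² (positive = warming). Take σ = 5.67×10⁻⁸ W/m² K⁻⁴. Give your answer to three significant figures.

Flux at the orbit: S = 1366/(8.79)² = 17.68 W/m².
ΔF = Δ[S(1−α)]/4 = (1−0.52)·+0.389/4 = 0.04668 W/m².

0.0467 W/m²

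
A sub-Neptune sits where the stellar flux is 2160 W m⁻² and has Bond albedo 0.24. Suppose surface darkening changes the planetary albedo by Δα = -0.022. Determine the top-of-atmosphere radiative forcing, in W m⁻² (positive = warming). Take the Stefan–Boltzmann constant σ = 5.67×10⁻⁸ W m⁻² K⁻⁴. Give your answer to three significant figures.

11.9 W m⁻²

The change in absorbed flux is Δ[S(1−α)/4] = −SΔα/4 = 11.88 W m⁻².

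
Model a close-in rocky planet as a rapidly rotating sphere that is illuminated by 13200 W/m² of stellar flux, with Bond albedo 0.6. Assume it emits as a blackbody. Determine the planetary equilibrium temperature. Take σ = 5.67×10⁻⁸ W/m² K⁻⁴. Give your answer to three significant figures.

Absorbed flux (global mean): S(1−α)/4 = 13200·0.4/4 = 1320 W/m².
Set σT⁴ = 1320 → T = (1320/σ)^(1/4) = 390.6 K.

391 K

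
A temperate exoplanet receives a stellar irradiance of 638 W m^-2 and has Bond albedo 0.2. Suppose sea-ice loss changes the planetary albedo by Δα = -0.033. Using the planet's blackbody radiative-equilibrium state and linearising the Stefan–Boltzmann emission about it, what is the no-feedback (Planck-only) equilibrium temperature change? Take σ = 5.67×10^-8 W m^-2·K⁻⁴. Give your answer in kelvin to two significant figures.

Unperturbed T_e = [638.0·(1−0.2)/(4σ)]^¼ = 217.8 K.
ΔF = −(S/4)Δα = −(638.0/4)×(-0.033) = 5.264 W m^-2.
The Planck feedback parameter is 4σT_e³ = 2.343 W m^-2/K.
ΔT₀ = ΔF/λ_P = 5.264/2.343 = 2.25 K.

2.2 K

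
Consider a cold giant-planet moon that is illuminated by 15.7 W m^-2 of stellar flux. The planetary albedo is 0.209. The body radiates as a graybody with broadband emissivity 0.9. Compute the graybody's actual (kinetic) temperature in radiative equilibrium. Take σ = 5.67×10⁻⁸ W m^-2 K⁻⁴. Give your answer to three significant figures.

88.3 K

Absorbed flux (global mean): S(1−α)/4 = 15.70·0.791/4 = 3.105 W m^-2.
Equating to εσT⁴ with ε = 0.9: T = (3.105/0.9σ)^(1/4) = 88.32 K.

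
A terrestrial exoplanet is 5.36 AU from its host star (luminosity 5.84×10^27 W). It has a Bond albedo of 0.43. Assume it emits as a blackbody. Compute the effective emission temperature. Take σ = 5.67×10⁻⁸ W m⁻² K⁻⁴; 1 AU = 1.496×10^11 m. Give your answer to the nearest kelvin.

206 kelvin

Orbital distance: d = 5.36 AU = 8.019×10^11 m.
Spreading L over a sphere of radius d: S = 5.84×10^27/(4π·8.02×10^11²) = 722.8 W m⁻².
The planet absorbs (1−α)S over its disc πR² and re-emits over 4πR², so the mean absorbed flux is (1−0.43)·722.8/4 = 103.0 W m⁻².
Set σT⁴ = 103.0 → T = (103.0/σ)^(1/4) = 206.4 K.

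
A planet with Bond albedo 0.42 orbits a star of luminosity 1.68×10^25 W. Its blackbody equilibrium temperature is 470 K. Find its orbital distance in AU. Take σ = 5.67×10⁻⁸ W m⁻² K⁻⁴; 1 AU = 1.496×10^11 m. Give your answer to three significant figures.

Energy balance gives S = 4σT⁴/(1−α) = 19080 W m⁻².
From L = 4πd²S, d = √(1.68×10^25/(4π·19080)) = 8.370×10^9 m = 0.05595 AU.

0.0560 AU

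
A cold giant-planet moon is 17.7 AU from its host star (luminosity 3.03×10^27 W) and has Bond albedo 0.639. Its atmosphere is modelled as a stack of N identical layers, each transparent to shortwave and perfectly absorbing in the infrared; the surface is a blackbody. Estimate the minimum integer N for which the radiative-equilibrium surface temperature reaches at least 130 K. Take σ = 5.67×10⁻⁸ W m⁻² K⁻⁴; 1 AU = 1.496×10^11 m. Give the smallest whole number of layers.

5

d = 17.7 × 1.496×10^11 m = 2.648×10^12 m.
S = L/(4πd²) = 34.39 W m⁻².
Top-of-atmosphere balance: σT_e⁴ = S(1−α)/4 = 3.104 W m⁻² → T_e = 86.01 K.
Since T_s⁴ = (N+1)T_e⁴, we need N ≥ (T_s/T_e)⁴ − 1 = 4.218.
So N ≥ 4.218; the smallest integer is N = 5.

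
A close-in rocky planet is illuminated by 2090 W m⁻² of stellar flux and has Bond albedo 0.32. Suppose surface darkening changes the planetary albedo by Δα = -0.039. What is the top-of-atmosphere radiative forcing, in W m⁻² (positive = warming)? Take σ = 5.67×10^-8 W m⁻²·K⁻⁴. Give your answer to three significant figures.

20.4 W m⁻²

ΔF = −(S/4)Δα = −(2090/4)×(-0.039) = 20.38 W m⁻².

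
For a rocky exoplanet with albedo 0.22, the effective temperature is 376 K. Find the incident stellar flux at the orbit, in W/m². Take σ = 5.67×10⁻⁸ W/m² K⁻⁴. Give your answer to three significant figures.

5810 W/m²

Invert the energy balance for S: S = 4σT⁴/(1−α).
σT⁴ = 5.67×10⁻⁸·(376)⁴ = 1133 W/m².
So S = 4×1133/(1−0.22) = 5812 W/m².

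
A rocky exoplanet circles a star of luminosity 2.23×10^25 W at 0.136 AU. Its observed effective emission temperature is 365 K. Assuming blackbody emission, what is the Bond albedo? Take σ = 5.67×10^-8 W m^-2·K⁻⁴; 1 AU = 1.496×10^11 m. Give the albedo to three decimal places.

Orbital distance: d = 0.136 AU = 2.035×10^10 m.
S = L/(4πd²) = 4287 W m^-2.
Energy balance: S(1−α)/4 = σT⁴, so 1−α = 4σT⁴/S.
4σT⁴ = 4·5.67×10⁻⁸·(365)⁴ = 4025 W m^-2.
1−α = 4025/4287 = 0.9390, so α = 0.0610.

0.061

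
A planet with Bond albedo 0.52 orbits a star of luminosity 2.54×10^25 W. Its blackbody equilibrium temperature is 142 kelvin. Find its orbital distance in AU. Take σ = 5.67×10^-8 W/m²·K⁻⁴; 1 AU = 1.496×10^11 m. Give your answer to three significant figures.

Energy balance gives S = 4σT⁴/(1−α) = 192.1 W/m².
From L = 4πd²S, d = √(2.54×10^25/(4π·192.1)) = 1.026×10^11 m = 0.6857 AU.

0.686 AU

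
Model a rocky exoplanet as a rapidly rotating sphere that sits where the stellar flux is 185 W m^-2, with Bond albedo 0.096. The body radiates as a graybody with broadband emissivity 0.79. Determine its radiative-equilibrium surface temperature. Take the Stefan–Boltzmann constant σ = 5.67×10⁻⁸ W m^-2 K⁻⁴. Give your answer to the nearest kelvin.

The planet absorbs (1−α)S over its disc πR² and re-emits over 4πR², so the mean absorbed flux is (1−0.096)·185.0/4 = 41.81 W m^-2.
Equating to εσT⁴ with ε = 0.79: T = (41.81/0.79σ)^(1/4) = 174.8 K.

175 kelvin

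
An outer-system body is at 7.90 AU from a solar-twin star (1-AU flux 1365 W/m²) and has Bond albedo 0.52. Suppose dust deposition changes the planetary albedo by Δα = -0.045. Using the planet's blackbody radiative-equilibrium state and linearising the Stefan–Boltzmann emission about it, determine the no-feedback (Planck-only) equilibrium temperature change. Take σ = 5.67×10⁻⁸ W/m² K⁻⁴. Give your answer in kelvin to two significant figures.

Irradiance scales as 1/d², so S = 1365 W/m² × (1/7.90)² = 21.87 W/m².
The baseline emission temperature is T_e = 82.48 K.
TOA radiative forcing: ΔF = −S·Δα/4 = −21.87·(-0.045)/4 = 0.2461 W/m².
Planck response: λ_P = 4σT_e³ = 4·5.67×10⁻⁸·(82.48)³ = 0.1273 W/m²/K.
ΔT₀ = ΔF/λ_P = 0.2461/0.1273 = 1.93 K.

1.9 K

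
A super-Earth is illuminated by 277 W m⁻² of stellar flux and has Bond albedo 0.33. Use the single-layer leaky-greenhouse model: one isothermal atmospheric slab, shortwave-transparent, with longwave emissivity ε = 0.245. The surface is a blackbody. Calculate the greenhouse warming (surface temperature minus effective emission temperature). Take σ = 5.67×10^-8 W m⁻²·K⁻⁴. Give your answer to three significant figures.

The planet radiates to space at T_e = [S(1−α)/(4σ)]^(1/4) = 169.1 K.
For a single slab of emissivity ε, T_s⁴ = 2T_e⁴/(2−ε); thus T_s = 169.1·(1.14)^(1/4) = 174.7 K.
The atmosphere warms the surface by 5.617 K.

5.62 K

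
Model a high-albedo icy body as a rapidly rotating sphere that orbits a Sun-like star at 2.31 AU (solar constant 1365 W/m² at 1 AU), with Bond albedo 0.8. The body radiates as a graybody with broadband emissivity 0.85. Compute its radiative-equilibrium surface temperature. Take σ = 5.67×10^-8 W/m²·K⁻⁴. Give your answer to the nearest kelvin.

Flux at the orbit: S = 1365/(2.31)² = 255.8 W/m².
Averaging over the sphere, the absorbed flux is S(1−α)/4 = 12.79 W/m².
Radiative balance εσT⁴ = 12.79 gives T = [12.79/(0.85·σ)]^(1/4) = 127.6 K.

128 K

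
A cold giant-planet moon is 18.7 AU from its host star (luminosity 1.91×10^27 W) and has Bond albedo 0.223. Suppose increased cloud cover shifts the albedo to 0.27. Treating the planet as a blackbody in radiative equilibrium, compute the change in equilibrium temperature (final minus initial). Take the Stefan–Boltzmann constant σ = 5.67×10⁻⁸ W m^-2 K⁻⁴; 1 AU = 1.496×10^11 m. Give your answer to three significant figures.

d = 18.7 × 1.496×10^11 m = 2.798×10^12 m.
S = L/(4πd²) = 19.42 W m^-2.
Initial: T₁ = [S(1−0.223)/(4σ)]^(1/4) = 90.32 K.
With α = 0.27, T₂ = 88.92 K.
ΔT = T₂ − T₁ = -1.398 K.

-1.40 kelvin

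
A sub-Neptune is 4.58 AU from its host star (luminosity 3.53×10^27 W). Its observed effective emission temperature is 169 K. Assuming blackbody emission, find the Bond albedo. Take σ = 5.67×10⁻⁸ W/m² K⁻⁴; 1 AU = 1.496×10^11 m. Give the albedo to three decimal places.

0.691

Orbital distance: d = 4.58 AU = 6.852×10^11 m.
Flux at the orbit: S = L/(4πd²) = 3.53×10^27/(4π·(6.85×10^11)²) = 598.4 W/m².
Energy balance: S(1−α)/4 = σT⁴, so 1−α = 4σT⁴/S.
σT⁴ = 46.25 W/m², so 4σT⁴ = 185.0 W/m².
1−α = 185.0/598.4 = 0.3092, so α = 0.6908.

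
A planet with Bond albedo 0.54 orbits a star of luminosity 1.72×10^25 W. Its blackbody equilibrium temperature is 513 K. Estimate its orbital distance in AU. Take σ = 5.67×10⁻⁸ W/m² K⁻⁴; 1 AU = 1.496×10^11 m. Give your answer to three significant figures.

0.0423 AU

Energy balance gives S = 4σT⁴/(1−α) = 34150 W/m².
Then d = [L/(4πS)]^(1/2) = 6.331×10^9 m, i.e. 0.04232 AU.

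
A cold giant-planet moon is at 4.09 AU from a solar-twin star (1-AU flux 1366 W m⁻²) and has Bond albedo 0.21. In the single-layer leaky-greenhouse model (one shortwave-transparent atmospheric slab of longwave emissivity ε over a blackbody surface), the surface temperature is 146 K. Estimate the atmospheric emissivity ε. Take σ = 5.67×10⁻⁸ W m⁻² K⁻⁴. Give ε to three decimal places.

Flux at the orbit: S = 1366/(4.09)² = 81.66 W m⁻².
TOA balance gives T_e = 129.9 K.
T_s⁴ = T_e⁴·2/(2−ε) → ε = 2 − 2(T_e/T_s)⁴ = 2 − 2·(129.9/146)⁴ = 0.7480.

0.748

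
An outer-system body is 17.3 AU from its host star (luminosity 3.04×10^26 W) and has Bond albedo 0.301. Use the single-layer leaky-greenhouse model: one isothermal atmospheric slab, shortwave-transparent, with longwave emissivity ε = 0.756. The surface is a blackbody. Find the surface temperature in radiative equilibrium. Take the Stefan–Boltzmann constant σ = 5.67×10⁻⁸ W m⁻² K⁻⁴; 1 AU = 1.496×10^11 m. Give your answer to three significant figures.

65.0 K

d = 17.3 × 1.496×10^11 m = 2.588×10^12 m.
Spreading L over a sphere of radius d: S = 3.04×10^26/(4π·2.59×10^12²) = 3.612 W m⁻².
The planet radiates to space at T_e = [S(1−α)/(4σ)]^(1/4) = 57.76 K.
For a single slab of emissivity ε, T_s⁴ = 2T_e⁴/(2−ε); thus T_s = 57.76·(1.608)^(1/4) = 65.04 K.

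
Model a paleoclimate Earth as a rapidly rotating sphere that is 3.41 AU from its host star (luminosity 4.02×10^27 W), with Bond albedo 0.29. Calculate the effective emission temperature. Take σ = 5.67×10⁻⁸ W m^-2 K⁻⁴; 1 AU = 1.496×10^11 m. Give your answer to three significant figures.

Orbital distance: d = 3.41 AU = 5.101×10^11 m.
S = L/(4πd²) = 1229 W m^-2.
The planet absorbs (1−α)S over its disc πR² and re-emits over 4πR², so the mean absorbed flux is (1−0.29)·1229/4 = 218.2 W m^-2.
In equilibrium σT⁴ equals this, so T = 249.1 K.

249 K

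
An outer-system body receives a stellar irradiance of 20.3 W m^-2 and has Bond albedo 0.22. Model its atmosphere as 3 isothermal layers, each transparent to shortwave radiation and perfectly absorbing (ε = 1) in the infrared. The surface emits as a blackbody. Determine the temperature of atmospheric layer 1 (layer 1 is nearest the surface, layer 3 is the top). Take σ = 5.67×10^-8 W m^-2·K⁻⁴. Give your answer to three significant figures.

OLR = S(1−α)/4 = 3.959 W m^-2; the top layer radiates at T_e = 91.41 K.
Each opaque layer satisfies 2T_j⁴ = T_{j−1}⁴ + T_{j+1}⁴, giving T_k⁴ = (N+1−k)T_e⁴.
With k = 1: T_1 = (3+1−1)^¼·91.41 K = 120.3 K.

120 K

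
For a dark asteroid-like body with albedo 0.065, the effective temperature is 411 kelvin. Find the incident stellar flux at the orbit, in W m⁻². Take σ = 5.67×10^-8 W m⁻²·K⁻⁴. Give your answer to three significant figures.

Invert the energy balance for S: S = 4σT⁴/(1−α).
σT⁴ = 5.67×10⁻⁸·(411)⁴ = 1618 W m⁻².
So S = 4×1618/(1−0.065) = 6921 W m⁻².

6920 W m⁻²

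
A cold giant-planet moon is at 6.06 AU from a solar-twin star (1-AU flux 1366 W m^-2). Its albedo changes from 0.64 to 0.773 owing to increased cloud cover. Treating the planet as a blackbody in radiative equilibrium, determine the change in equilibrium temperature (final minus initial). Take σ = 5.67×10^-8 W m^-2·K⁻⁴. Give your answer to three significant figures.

-9.55 K

Irradiance scales as 1/d², so S = 1366 W m^-2 × (1/6.06)² = 37.20 W m^-2.
Before: T₁ = [37.20·0.36/(4σ)]^(1/4) = 87.66 K.
Final:   T₂ = [S(1−0.773)/(4σ)]^(1/4) = 78.11 K.
Change: 78.11 − 87.66 = -9.545 K.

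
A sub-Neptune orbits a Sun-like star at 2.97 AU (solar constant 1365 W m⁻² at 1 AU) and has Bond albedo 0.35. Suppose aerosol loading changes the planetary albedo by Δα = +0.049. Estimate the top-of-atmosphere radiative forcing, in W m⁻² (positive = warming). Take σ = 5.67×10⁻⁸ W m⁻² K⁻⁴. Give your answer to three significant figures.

-1.90 W m⁻²

Irradiance scales as 1/d², so S = 1365 W m⁻² × (1/2.97)² = 154.7 W m⁻².
TOA radiative forcing: ΔF = −S·Δα/4 = −154.7·(+0.049)/4 = -1.896 W m⁻².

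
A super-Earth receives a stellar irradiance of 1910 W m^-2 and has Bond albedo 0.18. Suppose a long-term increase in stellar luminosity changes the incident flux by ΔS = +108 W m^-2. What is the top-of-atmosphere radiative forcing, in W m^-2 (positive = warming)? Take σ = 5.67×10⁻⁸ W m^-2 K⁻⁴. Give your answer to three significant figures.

22.1 W m^-2

TOA radiative forcing: ΔF = (1−α)ΔS/4 = 0.82·(+108)/4 = 22.14 W m^-2.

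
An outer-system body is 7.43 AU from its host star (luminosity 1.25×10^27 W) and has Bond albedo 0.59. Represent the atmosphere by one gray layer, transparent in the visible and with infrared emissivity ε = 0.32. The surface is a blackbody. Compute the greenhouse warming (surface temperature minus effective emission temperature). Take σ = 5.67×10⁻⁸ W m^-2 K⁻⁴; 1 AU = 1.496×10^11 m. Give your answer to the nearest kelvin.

5 K

d = 7.43 × 1.496×10^11 m = 1.112×10^12 m.
Flux at the orbit: S = L/(4πd²) = 1.25×10^27/(4π·(1.11×10^12)²) = 80.51 W m^-2.
Effective emission temperature (TOA balance): σT_e⁴ = S(1−α)/4 = 8.252 W m^-2 → T_e = 109.8 K.
Surface balance with a leaky layer gives σT_s⁴ = σT_e⁴·2/(2−ε), so T_s = T_e·[2/(2−0.32)]^(1/4) = 114.7 K.
The atmosphere warms the surface by 4.894 K.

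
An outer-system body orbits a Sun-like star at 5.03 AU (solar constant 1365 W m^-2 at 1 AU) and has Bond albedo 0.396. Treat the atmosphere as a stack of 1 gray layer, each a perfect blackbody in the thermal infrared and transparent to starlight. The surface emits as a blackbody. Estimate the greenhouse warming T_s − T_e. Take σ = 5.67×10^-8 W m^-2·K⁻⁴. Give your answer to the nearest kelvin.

By the inverse-square law, S = 1365/5.03² = 53.95 W m^-2.
OLR = S(1−α)/4 = 8.147 W m^-2; the top layer radiates at T_e = 109.5 K.
Surface: T_s = (2)^¼·T_e = 130.2 K.
So the greenhouse effect raises the surface by 130.2 − 109.5 = 20.72 K.

21 K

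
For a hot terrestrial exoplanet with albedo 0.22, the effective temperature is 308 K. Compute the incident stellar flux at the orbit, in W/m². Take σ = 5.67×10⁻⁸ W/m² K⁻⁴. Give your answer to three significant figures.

From S(1−α)/4 = σT⁴: S = 4σT⁴/(1−α).
σT⁴ = 5.67×10⁻⁸·(308)⁴ = 510.3 W/m².
So S = 4×510.3/(1−0.22) = 2617 W/m².

2620 W/m²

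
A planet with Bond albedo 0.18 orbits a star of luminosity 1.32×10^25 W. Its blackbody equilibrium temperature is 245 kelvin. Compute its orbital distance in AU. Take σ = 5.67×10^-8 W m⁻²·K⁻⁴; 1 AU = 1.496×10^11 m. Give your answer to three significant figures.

The flux needed for this T is 4σT⁴/(1−0.18) = 996.5 W m⁻².
From L = 4πd²S, d = √(1.32×10^25/(4π·996.5)) = 3.247×10^10 m = 0.2170 AU.

0.217 AU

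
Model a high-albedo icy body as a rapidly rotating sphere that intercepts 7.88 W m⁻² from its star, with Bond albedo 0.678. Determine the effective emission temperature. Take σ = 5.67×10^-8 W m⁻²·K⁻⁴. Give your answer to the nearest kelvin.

Averaging over the sphere, the absorbed flux is S(1−α)/4 = 0.6343 W m⁻².
Set σT⁴ = 0.6343 → T = (0.6343/σ)^(1/4) = 57.83 K.

58 K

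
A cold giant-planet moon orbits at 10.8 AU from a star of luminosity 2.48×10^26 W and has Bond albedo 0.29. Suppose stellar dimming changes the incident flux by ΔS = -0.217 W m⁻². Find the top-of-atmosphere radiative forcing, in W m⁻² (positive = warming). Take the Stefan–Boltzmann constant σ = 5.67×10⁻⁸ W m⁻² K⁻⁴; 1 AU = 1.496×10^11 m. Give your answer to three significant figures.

-0.0385 W m⁻²

Orbital distance: d = 10.8 AU = 1.616×10^12 m.
S = L/(4πd²) = 7.560 W m⁻².
TOA radiative forcing: ΔF = (1−α)ΔS/4 = 0.71·(-0.217)/4 = -0.03852 W m⁻².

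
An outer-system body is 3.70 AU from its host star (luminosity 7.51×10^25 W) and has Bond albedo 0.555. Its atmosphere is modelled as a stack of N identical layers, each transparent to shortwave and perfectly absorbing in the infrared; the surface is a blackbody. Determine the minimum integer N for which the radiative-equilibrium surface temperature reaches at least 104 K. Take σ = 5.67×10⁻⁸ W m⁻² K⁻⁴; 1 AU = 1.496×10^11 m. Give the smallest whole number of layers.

3

Orbital distance: d = 3.70 AU = 5.535×10^11 m.
Flux at the orbit: S = L/(4πd²) = 7.51×10^25/(4π·(5.54×10^11)²) = 19.51 W m⁻².
Top-of-atmosphere balance: σT_e⁴ = S(1−α)/4 = 2.170 W m⁻² → T_e = 78.65 K.
Since T_s⁴ = (N+1)T_e⁴, we need N ≥ (T_s/T_e)⁴ − 1 = 2.057.
The minimum whole number is N = 3.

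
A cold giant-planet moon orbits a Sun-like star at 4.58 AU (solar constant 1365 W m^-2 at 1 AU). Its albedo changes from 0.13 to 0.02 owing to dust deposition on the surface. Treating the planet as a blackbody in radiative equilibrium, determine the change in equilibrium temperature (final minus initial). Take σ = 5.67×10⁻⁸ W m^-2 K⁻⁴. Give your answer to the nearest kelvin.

4 kelvin

Flux at the orbit: S = 1365/(4.58)² = 65.07 W m^-2.
Before: T₁ = [65.07·0.87/(4σ)]^(1/4) = 125.7 K.
After:  T₂ = [65.07·0.98/(4σ)]^(1/4) = 129.5 K.
ΔT = T₂ − T₁ = 3.798 K.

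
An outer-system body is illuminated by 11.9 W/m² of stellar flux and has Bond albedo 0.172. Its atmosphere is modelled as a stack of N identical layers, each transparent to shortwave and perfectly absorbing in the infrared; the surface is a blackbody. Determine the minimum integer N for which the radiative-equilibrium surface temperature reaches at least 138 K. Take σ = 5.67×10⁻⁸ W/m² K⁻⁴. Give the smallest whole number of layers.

OLR = S(1−α)/4 = 2.463 W/m²; the top layer radiates at T_e = 81.19 K.
T_s = (N+1)^(1/4)·T_e ≥ 138 K requires N+1 ≥ (T_s/T_e)⁴ = (138/81.19)⁴ = 8.348.
Rounding up, N = 8.

8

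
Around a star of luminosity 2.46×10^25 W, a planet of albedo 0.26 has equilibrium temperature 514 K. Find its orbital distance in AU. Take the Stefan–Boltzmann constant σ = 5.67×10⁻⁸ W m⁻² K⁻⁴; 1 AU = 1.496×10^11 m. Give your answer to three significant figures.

Required flux: S = 4σT⁴/(1−α) = 21390 W m⁻².
From L = 4πd²S, d = √(2.46×10^25/(4π·21390)) = 9.566×10^9 m = 0.06394 AU.

0.0639 AU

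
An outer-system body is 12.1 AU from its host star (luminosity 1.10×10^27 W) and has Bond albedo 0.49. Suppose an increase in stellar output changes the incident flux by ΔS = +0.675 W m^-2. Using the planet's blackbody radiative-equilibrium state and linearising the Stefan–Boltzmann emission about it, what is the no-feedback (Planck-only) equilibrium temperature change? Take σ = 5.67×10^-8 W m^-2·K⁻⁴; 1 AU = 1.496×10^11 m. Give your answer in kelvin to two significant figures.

d = 12.1 × 1.496×10^11 m = 1.810×10^12 m.
Flux at the orbit: S = L/(4πd²) = 1.10×10^27/(4π·(1.81×10^12)²) = 26.71 W m^-2.
Unperturbed T_e = [26.71·(1−0.49)/(4σ)]^¼ = 88.04 K.
Only a fraction (1−α) is absorbed and it's spread over 4πR², so ΔF = (1−α)ΔS/4 = 0.08606 W m^-2.
The Planck feedback parameter is 4σT_e³ = 0.1548 W m^-2/K.
So ΔT₀ = 0.08606/0.1548 = 0.556 K.

0.56 K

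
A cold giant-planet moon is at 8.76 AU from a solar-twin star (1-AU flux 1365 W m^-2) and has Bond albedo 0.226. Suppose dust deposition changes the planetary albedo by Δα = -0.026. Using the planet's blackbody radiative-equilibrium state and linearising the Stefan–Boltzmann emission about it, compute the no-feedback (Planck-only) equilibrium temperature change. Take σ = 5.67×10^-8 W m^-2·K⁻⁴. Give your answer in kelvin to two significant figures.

By the inverse-square law, S = 1365/8.76² = 17.79 W m^-2.
Reference equilibrium: T_e = [S(1−α)/(4σ)]^(1/4) = 88.27 K.
ΔF = −(S/4)Δα = −(17.79/4)×(-0.026) = 0.1156 W m^-2.
Linearising σT⁴ gives d(σT⁴)/dT = 4σT_e³ = 0.1560 W m^-2 per K.
Hence the no-feedback warming is ΔF/(4σT_e³) = 0.741 K.

0.74 K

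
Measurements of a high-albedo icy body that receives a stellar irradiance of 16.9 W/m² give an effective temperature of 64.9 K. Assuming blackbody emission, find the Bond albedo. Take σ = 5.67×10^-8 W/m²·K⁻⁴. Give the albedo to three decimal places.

From σT⁴ = S(1−α)/4 we invert for α: 1−α = 4σT⁴/S.
σT⁴ = 1.006 W/m², so 4σT⁴ = 4.024 W/m².
1−α = 4.024/16.90 = 0.2381, so α = 0.7619.

0.762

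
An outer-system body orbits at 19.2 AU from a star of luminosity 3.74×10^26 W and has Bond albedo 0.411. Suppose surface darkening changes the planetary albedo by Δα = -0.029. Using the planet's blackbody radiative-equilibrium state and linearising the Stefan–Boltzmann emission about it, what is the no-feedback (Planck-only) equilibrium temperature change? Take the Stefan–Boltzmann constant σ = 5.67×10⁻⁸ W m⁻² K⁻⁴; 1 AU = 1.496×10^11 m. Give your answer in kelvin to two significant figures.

d = 19.2 × 1.496×10^11 m = 2.872×10^12 m.
Spreading L over a sphere of radius d: S = 3.74×10^26/(4π·2.87×10^12²) = 3.607 W m⁻².
Unperturbed T_e = [3.607·(1−0.411)/(4σ)]^¼ = 55.32 K.
ΔF = −(S/4)Δα = −(3.607/4)×(-0.029) = 0.02615 W m⁻².
Planck response: λ_P = 4σT_e³ = 4·5.67×10⁻⁸·(55.32)³ = 0.03841 W m⁻²/K.
Hence the no-feedback warming is ΔF/(4σT_e³) = 0.681 K.

0.68 kelvin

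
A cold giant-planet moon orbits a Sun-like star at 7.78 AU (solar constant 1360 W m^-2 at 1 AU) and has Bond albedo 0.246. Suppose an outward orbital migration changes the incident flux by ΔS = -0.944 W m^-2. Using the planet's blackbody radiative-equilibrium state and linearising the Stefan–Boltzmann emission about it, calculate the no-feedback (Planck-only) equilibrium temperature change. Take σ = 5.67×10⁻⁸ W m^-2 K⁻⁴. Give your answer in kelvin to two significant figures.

-0.98 K

Irradiance scales as 1/d², so S = 1360 W m^-2 × (1/7.78)² = 22.47 W m^-2.
Reference equilibrium: T_e = [S(1−α)/(4σ)]^(1/4) = 92.97 K.
Only a fraction (1−α) is absorbed and it's spread over 4πR², so ΔF = (1−α)ΔS/4 = -0.1779 W m^-2.
Planck response: λ_P = 4σT_e³ = 4·5.67×10⁻⁸·(92.97)³ = 0.1822 W m^-2/K.
ΔT₀ = ΔF/λ_P = -0.1779/0.1822 = -0.976 K.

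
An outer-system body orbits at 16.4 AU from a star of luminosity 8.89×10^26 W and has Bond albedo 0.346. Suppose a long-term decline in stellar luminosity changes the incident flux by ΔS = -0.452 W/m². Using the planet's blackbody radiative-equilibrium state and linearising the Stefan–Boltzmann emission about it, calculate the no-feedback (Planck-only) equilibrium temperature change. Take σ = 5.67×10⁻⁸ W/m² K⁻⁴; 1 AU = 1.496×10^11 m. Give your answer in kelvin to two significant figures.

-0.73 K

Orbital distance: d = 16.4 AU = 2.453×10^12 m.
Spreading L over a sphere of radius d: S = 8.89×10^26/(4π·2.45×10^12²) = 11.75 W/m².
The baseline emission temperature is T_e = 76.30 K.
Only a fraction (1−α) is absorbed and it's spread over 4πR², so ΔF = (1−α)ΔS/4 = -0.07390 W/m².
Planck response: λ_P = 4σT_e³ = 4·5.67×10⁻⁸·(76.30)³ = 0.1007 W/m²/K.
Hence the no-feedback warming is ΔF/(4σT_e³) = -0.734 K.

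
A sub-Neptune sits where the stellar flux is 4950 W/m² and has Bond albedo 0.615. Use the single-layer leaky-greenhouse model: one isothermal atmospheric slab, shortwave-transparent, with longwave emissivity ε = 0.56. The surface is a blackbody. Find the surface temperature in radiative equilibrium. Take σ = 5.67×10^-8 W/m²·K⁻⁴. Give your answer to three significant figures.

Effective emission temperature (TOA balance): σT_e⁴ = S(1−α)/4 = 476.4 W/m² → T_e = 302.8 K.
Surface balance with a leaky layer gives σT_s⁴ = σT_e⁴·2/(2−ε), so T_s = T_e·[2/(2−0.56)]^(1/4) = 328.7 K.

329 K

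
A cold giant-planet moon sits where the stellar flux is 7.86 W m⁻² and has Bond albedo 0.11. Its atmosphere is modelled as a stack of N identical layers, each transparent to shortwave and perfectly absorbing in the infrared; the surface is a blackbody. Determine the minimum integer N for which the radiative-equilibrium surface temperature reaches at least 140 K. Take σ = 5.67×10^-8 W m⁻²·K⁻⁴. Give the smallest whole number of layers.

12

The effective emission temperature is T_e = [S(1−α)/(4σ)]^¼ = 74.52 K.
Since T_s⁴ = (N+1)T_e⁴, we need N ≥ (T_s/T_e)⁴ − 1 = 11.455.
So N ≥ 11.455; the smallest integer is N = 12.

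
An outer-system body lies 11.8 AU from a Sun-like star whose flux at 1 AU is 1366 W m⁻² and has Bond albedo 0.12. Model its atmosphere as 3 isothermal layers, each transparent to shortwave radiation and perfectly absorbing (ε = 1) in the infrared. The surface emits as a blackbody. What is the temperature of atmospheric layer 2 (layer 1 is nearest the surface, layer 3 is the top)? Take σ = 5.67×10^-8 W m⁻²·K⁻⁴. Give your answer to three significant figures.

Flux at the orbit: S = 1366/(11.8)² = 9.810 W m⁻².
Top-of-atmosphere balance: σT_e⁴ = S(1−α)/4 = 2.158 W m⁻² → T_e = 78.55 K.
The net upward flux σT_e⁴ is constant between every pair of levels, so T_k⁴ = (N+1−k)T_e⁴.
With k = 2: T_2 = (3+1−2)^¼·78.55 K = 93.41 K.

93.4 K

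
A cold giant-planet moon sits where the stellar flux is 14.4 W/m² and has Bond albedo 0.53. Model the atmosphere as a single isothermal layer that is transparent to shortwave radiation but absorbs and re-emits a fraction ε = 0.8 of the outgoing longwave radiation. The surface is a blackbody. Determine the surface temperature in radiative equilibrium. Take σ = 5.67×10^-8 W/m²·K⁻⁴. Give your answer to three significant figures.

84.0 kelvin

At the top of the atmosphere, σT_e⁴ = S(1−α)/4 = 1.692 W/m², giving T_e = 73.91 K.
The surface balance (absorbed SW + ε·downward IR = σT_s⁴) with T_a⁴ = T_s⁴/2 reduces to T_s = T_e·[2/(2−ε)]^¼ = 83.98 K.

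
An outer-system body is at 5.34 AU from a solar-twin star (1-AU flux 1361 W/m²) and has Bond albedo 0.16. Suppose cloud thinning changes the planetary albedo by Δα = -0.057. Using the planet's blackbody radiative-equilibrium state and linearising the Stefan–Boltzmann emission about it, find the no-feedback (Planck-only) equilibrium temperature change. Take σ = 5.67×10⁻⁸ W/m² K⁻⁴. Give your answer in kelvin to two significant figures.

By the inverse-square law, S = 1361/5.34² = 47.73 W/m².
Unperturbed T_e = [47.73·(1−0.16)/(4σ)]^¼ = 115.3 K.
The change in absorbed flux is Δ[S(1−α)/4] = −SΔα/4 = 0.6801 W/m².
Planck response: λ_P = 4σT_e³ = 4·5.67×10⁻⁸·(115.3)³ = 0.3477 W/m²/K.
Hence the no-feedback warming is ΔF/(4σT_e³) = 1.96 K.

2.0 kelvin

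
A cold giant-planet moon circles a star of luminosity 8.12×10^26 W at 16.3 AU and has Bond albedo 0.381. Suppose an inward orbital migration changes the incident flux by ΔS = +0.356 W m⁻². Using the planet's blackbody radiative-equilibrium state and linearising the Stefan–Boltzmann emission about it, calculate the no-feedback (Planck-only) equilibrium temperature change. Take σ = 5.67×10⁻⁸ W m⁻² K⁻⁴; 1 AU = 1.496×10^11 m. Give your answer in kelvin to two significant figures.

Orbital distance: d = 16.3 AU = 2.438×10^12 m.
S = L/(4πd²) = 10.87 W m⁻².
Reference equilibrium: T_e = [S(1−α)/(4σ)]^(1/4) = 73.80 K.
Only a fraction (1−α) is absorbed and it's spread over 4πR², so ΔF = (1−α)ΔS/4 = 0.05509 W m⁻².
Linearising σT⁴ gives d(σT⁴)/dT = 4σT_e³ = 0.09115 W m⁻² per K.
Hence the no-feedback warming is ΔF/(4σT_e³) = 0.604 K.

0.60 kelvin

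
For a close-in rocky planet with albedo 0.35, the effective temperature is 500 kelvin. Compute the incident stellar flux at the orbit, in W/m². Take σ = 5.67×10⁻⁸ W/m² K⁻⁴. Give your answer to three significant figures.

21800 W/m²

From S(1−α)/4 = σT⁴: S = 4σT⁴/(1−α).
σT⁴ = 5.67×10⁻⁸·(500)⁴ = 3544 W/m².
S = 4·3544/0.65 = 21810 W/m².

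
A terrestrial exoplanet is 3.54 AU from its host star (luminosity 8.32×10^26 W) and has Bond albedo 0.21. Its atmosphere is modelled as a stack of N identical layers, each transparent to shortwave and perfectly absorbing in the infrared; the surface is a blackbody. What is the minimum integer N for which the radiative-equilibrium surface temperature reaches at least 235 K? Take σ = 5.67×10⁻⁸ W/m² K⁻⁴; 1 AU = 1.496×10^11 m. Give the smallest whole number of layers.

3

d = 3.54 × 1.496×10^11 m = 5.296×10^11 m.
Flux at the orbit: S = L/(4πd²) = 8.32×10^26/(4π·(5.30×10^11)²) = 236.1 W/m².
Top-of-atmosphere balance: σT_e⁴ = S(1−α)/4 = 46.62 W/m² → T_e = 169.3 K.
T_s = (N+1)^(1/4)·T_e ≥ 235 K requires N+1 ≥ (T_s/T_e)⁴ = (235/169.3)⁴ = 3.709.
So N ≥ 2.709; the smallest integer is N = 3.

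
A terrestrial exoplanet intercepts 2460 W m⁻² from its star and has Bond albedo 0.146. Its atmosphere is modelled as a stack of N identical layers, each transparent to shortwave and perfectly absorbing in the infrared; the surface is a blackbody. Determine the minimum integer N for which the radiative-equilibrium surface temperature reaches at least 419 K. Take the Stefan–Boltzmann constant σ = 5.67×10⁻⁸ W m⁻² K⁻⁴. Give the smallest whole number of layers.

3

Top-of-atmosphere balance: σT_e⁴ = S(1−α)/4 = 525.2 W m⁻² → T_e = 310.2 K.
Need (N+1)T_e⁴ ≥ T_s⁴, i.e. N+1 ≥ (419/310.2)⁴ = 3.327.
The minimum whole number is N = 3.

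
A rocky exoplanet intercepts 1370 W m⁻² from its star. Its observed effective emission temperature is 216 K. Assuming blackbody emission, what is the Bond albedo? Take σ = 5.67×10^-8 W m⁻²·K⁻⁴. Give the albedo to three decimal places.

0.640

Energy balance: S(1−α)/4 = σT⁴, so 1−α = 4σT⁴/S.
4σT⁴ = 4·5.67×10⁻⁸·(216)⁴ = 493.7 W m⁻².
Hence α = 1 − 493.7/1370 = 0.6396.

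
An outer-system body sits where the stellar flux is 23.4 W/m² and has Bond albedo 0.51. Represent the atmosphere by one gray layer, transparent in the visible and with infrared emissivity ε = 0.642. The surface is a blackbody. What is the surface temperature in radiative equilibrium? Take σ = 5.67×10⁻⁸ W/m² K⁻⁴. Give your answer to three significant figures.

92.9 kelvin

Effective emission temperature (TOA balance): σT_e⁴ = S(1−α)/4 = 2.866 W/m² → T_e = 84.32 K.
For a single slab of emissivity ε, T_s⁴ = 2T_e⁴/(2−ε); thus T_s = 84.32·(1.473)^(1/4) = 92.89 K.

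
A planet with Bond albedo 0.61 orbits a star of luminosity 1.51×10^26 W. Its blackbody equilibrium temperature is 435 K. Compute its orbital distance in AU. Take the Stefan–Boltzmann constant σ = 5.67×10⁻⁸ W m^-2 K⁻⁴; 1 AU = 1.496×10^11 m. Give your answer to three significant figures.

The flux needed for this T is 4σT⁴/(1−0.61) = 20820 W m^-2.
Then d = [L/(4πS)]^(1/2) = 2.402×10^10 m, i.e. 0.1606 AU.

0.161 AU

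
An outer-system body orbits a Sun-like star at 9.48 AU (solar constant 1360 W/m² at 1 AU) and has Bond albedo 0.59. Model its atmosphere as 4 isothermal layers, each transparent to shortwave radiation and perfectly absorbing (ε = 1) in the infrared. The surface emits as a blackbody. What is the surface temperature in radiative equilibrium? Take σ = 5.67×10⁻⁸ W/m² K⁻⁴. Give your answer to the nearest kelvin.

108 kelvin

By the inverse-square law, S = 1360/9.48² = 15.13 W/m².
OLR = S(1−α)/4 = 1.551 W/m²; the top layer radiates at T_e = 72.32 K.
For an N-layer opaque stack, T_s⁴ = (N+1)T_e⁴, hence T_s = (5)^(1/4)×72.32 K = 108.1 K.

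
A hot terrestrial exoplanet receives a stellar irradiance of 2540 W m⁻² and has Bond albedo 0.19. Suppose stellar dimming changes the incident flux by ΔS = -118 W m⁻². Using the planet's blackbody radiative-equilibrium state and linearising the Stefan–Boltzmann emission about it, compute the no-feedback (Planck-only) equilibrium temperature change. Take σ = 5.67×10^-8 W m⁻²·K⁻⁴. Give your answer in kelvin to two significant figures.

-3.6 K

Unperturbed T_e = [2540·(1−0.19)/(4σ)]^¼ = 308.6 K.
TOA radiative forcing: ΔF = (1−α)ΔS/4 = 0.81·(-118)/4 = -23.90 W m⁻².
Planck response: λ_P = 4σT_e³ = 4·5.67×10⁻⁸·(308.6)³ = 6.667 W m⁻²/K.
ΔT₀ = ΔF/λ_P = -23.90/6.667 = -3.58 K.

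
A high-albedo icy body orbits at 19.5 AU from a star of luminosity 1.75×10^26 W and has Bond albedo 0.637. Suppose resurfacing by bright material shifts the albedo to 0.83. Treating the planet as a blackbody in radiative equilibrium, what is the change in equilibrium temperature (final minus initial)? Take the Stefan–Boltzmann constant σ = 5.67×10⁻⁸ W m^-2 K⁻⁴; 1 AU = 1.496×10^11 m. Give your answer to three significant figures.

d = 19.5 × 1.496×10^11 m = 2.917×10^12 m.
S = L/(4πd²) = 1.636 W m^-2.
Initial: T₁ = [S(1−0.637)/(4σ)]^(1/4) = 40.23 K.
After:  T₂ = [1.636·0.17/(4σ)]^(1/4) = 33.28 K.
ΔT = T₂ − T₁ = -6.950 K.

-6.95 kelvin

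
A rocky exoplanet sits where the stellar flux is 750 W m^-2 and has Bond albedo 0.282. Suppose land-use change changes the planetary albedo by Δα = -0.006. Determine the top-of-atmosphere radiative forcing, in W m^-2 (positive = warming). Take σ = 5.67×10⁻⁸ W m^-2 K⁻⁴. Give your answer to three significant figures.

The change in absorbed flux is Δ[S(1−α)/4] = −SΔα/4 = 1.125 W m^-2.

1.12 W m^-2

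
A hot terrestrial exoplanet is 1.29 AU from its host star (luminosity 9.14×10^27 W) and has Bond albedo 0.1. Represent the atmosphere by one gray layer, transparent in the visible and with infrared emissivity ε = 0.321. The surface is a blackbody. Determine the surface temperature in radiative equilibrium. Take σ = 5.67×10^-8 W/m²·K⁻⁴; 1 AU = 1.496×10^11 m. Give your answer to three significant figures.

Orbital distance: d = 1.29 AU = 1.930×10^11 m.
Spreading L over a sphere of radius d: S = 9.14×10^27/(4π·1.93×10^11²) = 19530 W/m².
The planet radiates to space at T_e = [S(1−α)/(4σ)]^(1/4) = 527.6 K.
For a single slab of emissivity ε, T_s⁴ = 2T_e⁴/(2−ε); thus T_s = 527.6·(1.191)^(1/4) = 551.2 K.

551 K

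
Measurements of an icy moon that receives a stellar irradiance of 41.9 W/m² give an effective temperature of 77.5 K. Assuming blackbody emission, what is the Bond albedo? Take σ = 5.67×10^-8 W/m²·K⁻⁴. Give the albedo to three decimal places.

Energy balance: S(1−α)/4 = σT⁴, so 1−α = 4σT⁴/S.
σT⁴ = 2.045 W/m², so 4σT⁴ = 8.182 W/m².
1−α = 8.182/41.90 = 0.1953, so α = 0.8047.

0.805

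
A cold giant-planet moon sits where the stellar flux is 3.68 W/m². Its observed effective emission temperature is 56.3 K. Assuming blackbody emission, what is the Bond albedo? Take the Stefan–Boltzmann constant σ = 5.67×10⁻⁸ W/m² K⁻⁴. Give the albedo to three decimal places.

Rearranging the radiative balance, α = 1 − 4σT⁴/S.
4σT⁴ = 4·5.67×10⁻⁸·(56.3)⁴ = 2.279 W/m².
1−α = 2.279/3.680 = 0.6192, so α = 0.3808.

0.381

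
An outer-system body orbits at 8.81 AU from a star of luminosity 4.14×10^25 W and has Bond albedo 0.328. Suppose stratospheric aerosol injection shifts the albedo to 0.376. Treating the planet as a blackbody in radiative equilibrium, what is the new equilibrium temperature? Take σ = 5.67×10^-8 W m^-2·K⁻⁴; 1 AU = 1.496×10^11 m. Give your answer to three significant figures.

47.8 K

Orbital distance: d = 8.81 AU = 1.318×10^12 m.
Flux at the orbit: S = L/(4πd²) = 4.14×10^25/(4π·(1.32×10^12)²) = 1.897 W m^-2.
With the new albedo, S(1−α₂)/4 = 0.2959 W m^-2, so T₂ = 47.79 K.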